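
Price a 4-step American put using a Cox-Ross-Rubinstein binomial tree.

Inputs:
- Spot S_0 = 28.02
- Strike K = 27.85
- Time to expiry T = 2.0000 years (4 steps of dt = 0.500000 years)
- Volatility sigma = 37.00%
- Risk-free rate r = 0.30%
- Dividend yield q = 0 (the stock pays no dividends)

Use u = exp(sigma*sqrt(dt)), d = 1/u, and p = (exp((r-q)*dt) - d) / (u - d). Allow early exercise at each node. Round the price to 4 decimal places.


dt = T/N = 0.500000
u = exp(sigma*sqrt(dt)) = 1.299045; d = 1/u = 0.769796
p = (exp((r-q)*dt) - d) / (u - d) = 0.437800
Discount per step: exp(-r*dt) = 0.998501
Stock lattice S(k, i) with i counting down-moves:
  k=0: S(0,0) = 28.0200
  k=1: S(1,0) = 36.3992; S(1,1) = 21.5697
  k=2: S(2,0) = 47.2843; S(2,1) = 28.0200; S(2,2) = 16.6043
  k=3: S(3,0) = 61.4244; S(3,1) = 36.3992; S(3,2) = 21.5697; S(3,3) = 12.7819
  k=4: S(4,0) = 79.7931; S(4,1) = 47.2843; S(4,2) = 28.0200; S(4,3) = 16.6043; S(4,4) = 9.8395
Terminal payoffs V(N, i) = max(K - S_T, 0):
  V(4,0) = 0.000000; V(4,1) = 0.000000; V(4,2) = 0.000000; V(4,3) = 11.245736; V(4,4) = 18.010543
Backward induction: V(k, i) = exp(-r*dt) * [p * V(k+1, i) + (1-p) * V(k+1, i+1)]; then take max(V_cont, immediate exercise) for American.
  V(3,0) = exp(-r*dt) * [p*0.000000 + (1-p)*0.000000] = 0.000000; exercise = 0.000000; V(3,0) = max -> 0.000000
  V(3,1) = exp(-r*dt) * [p*0.000000 + (1-p)*0.000000] = 0.000000; exercise = 0.000000; V(3,1) = max -> 0.000000
  V(3,2) = exp(-r*dt) * [p*0.000000 + (1-p)*11.245736] = 6.312882; exercise = 6.280311; V(3,2) = max -> 6.312882
  V(3,3) = exp(-r*dt) * [p*11.245736 + (1-p)*18.010543] = 15.026358; exercise = 15.068101; V(3,3) = max -> 15.068101
  V(2,0) = exp(-r*dt) * [p*0.000000 + (1-p)*0.000000] = 0.000000; exercise = 0.000000; V(2,0) = max -> 0.000000
  V(2,1) = exp(-r*dt) * [p*0.000000 + (1-p)*6.312882] = 3.543786; exercise = 0.000000; V(2,1) = max -> 3.543786
  V(2,2) = exp(-r*dt) * [p*6.312882 + (1-p)*15.068101] = 11.218230; exercise = 11.245736; V(2,2) = max -> 11.245736
  V(1,0) = exp(-r*dt) * [p*0.000000 + (1-p)*3.543786] = 1.989332; exercise = 0.000000; V(1,0) = max -> 1.989332
  V(1,1) = exp(-r*dt) * [p*3.543786 + (1-p)*11.245736] = 7.862024; exercise = 6.280311; V(1,1) = max -> 7.862024
  V(0,0) = exp(-r*dt) * [p*1.989332 + (1-p)*7.862024] = 5.283032; exercise = 0.000000; V(0,0) = max -> 5.283032

Answer: Price = V(0,0) = 5.2830


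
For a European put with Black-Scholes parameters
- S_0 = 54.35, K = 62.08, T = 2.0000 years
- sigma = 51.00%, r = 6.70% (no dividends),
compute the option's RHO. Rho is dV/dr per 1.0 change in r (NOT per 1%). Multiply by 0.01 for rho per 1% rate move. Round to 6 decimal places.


Answer: Rho = -69.527508

Derivation:
d1 = 0.3620396948; d2 = -0.3592092220
phi(d1) = 0.3736353701; exp(-qT) = 1.0000000000; exp(-rT) = 0.8745900646
N(-d2) = 0.6402807109
Rho = -K*T*exp(-rT)*N(-d2) = -62.0800 * 2.0000 * 0.8745900646 * 0.6402807109 = -69.527508


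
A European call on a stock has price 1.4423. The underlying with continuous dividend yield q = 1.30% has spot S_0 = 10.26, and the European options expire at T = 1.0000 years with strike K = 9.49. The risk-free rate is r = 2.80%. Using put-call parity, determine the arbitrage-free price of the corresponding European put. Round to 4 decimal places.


Answer: Put price = 0.5428

Derivation:
Put-call parity: C - P = S_0 * exp(-qT) - K * exp(-rT).
S_0 * exp(-qT) = 10.2600 * 0.98708414 = 10.12748323
K * exp(-rT) = 9.4900 * 0.97238837 = 9.22796560
P = C - S*exp(-qT) + K*exp(-rT)
P = 1.4423 - 10.12748323 + 9.22796560 = 0.5428


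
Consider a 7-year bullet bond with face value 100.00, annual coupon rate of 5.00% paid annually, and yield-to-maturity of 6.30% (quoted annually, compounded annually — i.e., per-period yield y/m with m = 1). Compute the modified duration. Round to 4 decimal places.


Answer: Modified duration = 5.6773

Derivation:
Coupon per period c = face * coupon_rate / m = 5.000000
Periods per year m = 1; per-period yield y/m = 0.063000
Number of cashflows N = 7
Cashflows (t years, CF_t, discount factor 1/(1+y/m)^(m*t), PV):
  t = 1.0000: CF_t = 5.000000, DF = 0.940734, PV = 4.703669
  t = 2.0000: CF_t = 5.000000, DF = 0.884980, PV = 4.424900
  t = 3.0000: CF_t = 5.000000, DF = 0.832531, PV = 4.162653
  t = 4.0000: CF_t = 5.000000, DF = 0.783190, PV = 3.915948
  t = 5.0000: CF_t = 5.000000, DF = 0.736773, PV = 3.683865
  t = 6.0000: CF_t = 5.000000, DF = 0.693107, PV = 3.465536
  t = 7.0000: CF_t = 105.000000, DF = 0.652029, PV = 68.463082
Price P = sum_t PV_t = 92.819653
First compute Macaulay numerator sum_t t * PV_t:
  t * PV_t at t = 1.0000: 4.703669
  t * PV_t at t = 2.0000: 8.849800
  t * PV_t at t = 3.0000: 12.487959
  t * PV_t at t = 4.0000: 15.663793
  t * PV_t at t = 5.0000: 18.419324
  t * PV_t at t = 6.0000: 20.793216
  t * PV_t at t = 7.0000: 479.241576
Macaulay duration D = 560.159337 / 92.819653 = 6.034922
Modified duration = D / (1 + y/m) = 6.034922 / (1 + 0.063000) = 5.677255


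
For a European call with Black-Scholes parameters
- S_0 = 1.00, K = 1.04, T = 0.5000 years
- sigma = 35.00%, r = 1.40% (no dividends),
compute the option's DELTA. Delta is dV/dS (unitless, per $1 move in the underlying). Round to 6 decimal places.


d1 = -0.0064476548; d2 = -0.2539350282
phi(d1) = 0.3989339880; exp(-qT) = 1.0000000000; exp(-rT) = 0.9930244429
N(d1) = 0.4974277757
Delta = exp(-qT) * N(d1) = 1.0000000000 * 0.4974277757 = 0.497428

Answer: Delta = 0.497428


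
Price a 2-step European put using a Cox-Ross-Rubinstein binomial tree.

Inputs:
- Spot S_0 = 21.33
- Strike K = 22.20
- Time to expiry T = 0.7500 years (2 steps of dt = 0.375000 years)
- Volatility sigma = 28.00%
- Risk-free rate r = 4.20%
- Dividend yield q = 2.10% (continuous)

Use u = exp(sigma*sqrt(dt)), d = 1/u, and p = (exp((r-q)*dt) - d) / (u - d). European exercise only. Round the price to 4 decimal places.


dt = T/N = 0.375000
u = exp(sigma*sqrt(dt)) = 1.187042; d = 1/u = 0.842430
p = (exp((r-q)*dt) - d) / (u - d) = 0.480181
Discount per step: exp(-r*dt) = 0.984373
Stock lattice S(k, i) with i counting down-moves:
  k=0: S(0,0) = 21.3300
  k=1: S(1,0) = 25.3196; S(1,1) = 17.9690
  k=2: S(2,0) = 30.0554; S(2,1) = 21.3300; S(2,2) = 15.1377
Terminal payoffs V(N, i) = max(K - S_T, 0):
  V(2,0) = 0.000000; V(2,1) = 0.870000; V(2,2) = 7.062336
Backward induction: V(k, i) = exp(-r*dt) * [p * V(k+1, i) + (1-p) * V(k+1, i+1)].
  V(1,0) = exp(-r*dt) * [p*0.000000 + (1-p)*0.870000] = 0.445176
  V(1,1) = exp(-r*dt) * [p*0.870000 + (1-p)*7.062336] = 4.025000
  V(0,0) = exp(-r*dt) * [p*0.445176 + (1-p)*4.025000] = 2.270002

Answer: Price = V(0,0) = 2.2700


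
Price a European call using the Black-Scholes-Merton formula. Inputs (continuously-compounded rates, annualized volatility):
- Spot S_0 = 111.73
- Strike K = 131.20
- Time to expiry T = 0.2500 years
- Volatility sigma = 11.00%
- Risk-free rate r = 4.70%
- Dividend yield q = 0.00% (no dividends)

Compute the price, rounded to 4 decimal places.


d1 = (ln(S/K) + (r - q + 0.5*sigma^2) * T) / (sigma * sqrt(T)) = -2.67954782
d2 = d1 - sigma * sqrt(T) = -2.73454782
exp(-rT) = 0.98831876; exp(-qT) = 1.00000000
C = S_0 * exp(-qT) * N(d1) - K * exp(-rT) * N(d2)
N(d1) = 0.00368608; N(d2) = 0.00312330
C = 111.7300 * 1.00000000 * 0.00368608 - 131.2000 * 0.98831876 * 0.00312330 = 0.0069

Answer: Price = 0.0069


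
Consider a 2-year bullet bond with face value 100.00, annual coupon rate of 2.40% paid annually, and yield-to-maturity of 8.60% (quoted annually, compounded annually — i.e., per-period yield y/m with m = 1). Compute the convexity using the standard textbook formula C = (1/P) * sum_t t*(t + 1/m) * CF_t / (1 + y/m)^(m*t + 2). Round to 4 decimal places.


Coupon per period c = face * coupon_rate / m = 2.400000
Periods per year m = 1; per-period yield y/m = 0.086000
Number of cashflows N = 2
Cashflows (t years, CF_t, discount factor 1/(1+y/m)^(m*t), PV):
  t = 1.0000: CF_t = 2.400000, DF = 0.920810, PV = 2.209945
  t = 2.0000: CF_t = 102.400000, DF = 0.847892, PV = 86.824103
Price P = sum_t PV_t = 89.034048
Convexity numerator sum_t t*(t + 1/m) * CF_t / (1+y/m)^(m*t + 2):
  t = 1.0000: term = 3.747587
  t = 2.0000: term = 441.704584
Convexity = (1/P) * sum = 445.452171 / 89.034048 = 5.003167

Answer: Convexity = 5.0032


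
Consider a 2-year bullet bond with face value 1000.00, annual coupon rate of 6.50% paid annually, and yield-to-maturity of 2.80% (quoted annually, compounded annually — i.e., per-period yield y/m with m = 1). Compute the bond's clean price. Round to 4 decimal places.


Coupon per period c = face * coupon_rate / m = 65.000000
Periods per year m = 1; per-period yield y/m = 0.028000
Number of cashflows N = 2
Cashflows (t years, CF_t, discount factor 1/(1+y/m)^(m*t), PV):
  t = 1.0000: CF_t = 65.000000, DF = 0.972763, PV = 63.229572
  t = 2.0000: CF_t = 1065.000000, DF = 0.946267, PV = 1007.774531
Price P = sum_t PV_t = 1071.004103

Answer: Price = 1071.0041


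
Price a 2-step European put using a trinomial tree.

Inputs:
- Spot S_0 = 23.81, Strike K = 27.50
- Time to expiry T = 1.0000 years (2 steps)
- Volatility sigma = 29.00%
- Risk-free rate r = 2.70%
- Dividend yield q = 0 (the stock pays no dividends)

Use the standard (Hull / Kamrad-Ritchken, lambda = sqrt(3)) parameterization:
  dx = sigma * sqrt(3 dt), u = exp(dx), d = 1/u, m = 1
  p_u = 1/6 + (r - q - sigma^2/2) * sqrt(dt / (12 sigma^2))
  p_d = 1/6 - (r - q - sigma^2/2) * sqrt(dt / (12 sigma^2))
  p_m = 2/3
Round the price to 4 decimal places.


Answer: Price = V(0,0) = 4.7646

Derivation:
dt = T/N = 0.500000; dx = sigma*sqrt(3*dt) = 0.355176
u = exp(dx) = 1.426432; d = 1/u = 0.701050
p_u = 0.156073, p_m = 0.666667, p_d = 0.177260
Discount per step: exp(-r*dt) = 0.986591
Stock lattice S(k, j) with j the centered position index:
  k=0: S(0,+0) = 23.8100
  k=1: S(1,-1) = 16.6920; S(1,+0) = 23.8100; S(1,+1) = 33.9633
  k=2: S(2,-2) = 11.7019; S(2,-1) = 16.6920; S(2,+0) = 23.8100; S(2,+1) = 33.9633; S(2,+2) = 48.4464
Terminal payoffs V(N, j) = max(K - S_T, 0):
  V(2,-2) = 15.798072; V(2,-1) = 10.807999; V(2,+0) = 3.690000; V(2,+1) = 0.000000; V(2,+2) = 0.000000
Backward induction: V(k, j) = exp(-r*dt) * [p_u * V(k+1, j+1) + p_m * V(k+1, j) + p_d * V(k+1, j-1)]
  V(1,-1) = exp(-r*dt) * [p_u*3.690000 + p_m*10.807999 + p_d*15.798072] = 10.439717
  V(1,+0) = exp(-r*dt) * [p_u*0.000000 + p_m*3.690000 + p_d*10.807999] = 4.317149
  V(1,+1) = exp(-r*dt) * [p_u*0.000000 + p_m*0.000000 + p_d*3.690000] = 0.645319
  V(0,+0) = exp(-r*dt) * [p_u*0.645319 + p_m*4.317149 + p_d*10.439717] = 4.764603


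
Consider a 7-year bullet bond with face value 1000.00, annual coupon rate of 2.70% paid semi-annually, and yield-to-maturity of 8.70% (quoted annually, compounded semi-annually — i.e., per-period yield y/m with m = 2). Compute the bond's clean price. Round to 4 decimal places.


Answer: Price = 690.3046

Derivation:
Coupon per period c = face * coupon_rate / m = 13.500000
Periods per year m = 2; per-period yield y/m = 0.043500
Number of cashflows N = 14
Cashflows (t years, CF_t, discount factor 1/(1+y/m)^(m*t), PV):
  t = 0.5000: CF_t = 13.500000, DF = 0.958313, PV = 12.937230
  t = 1.0000: CF_t = 13.500000, DF = 0.918365, PV = 12.397921
  t = 1.5000: CF_t = 13.500000, DF = 0.880081, PV = 11.881093
  t = 2.0000: CF_t = 13.500000, DF = 0.843393, PV = 11.385811
  t = 2.5000: CF_t = 13.500000, DF = 0.808235, PV = 10.911175
  t = 3.0000: CF_t = 13.500000, DF = 0.774543, PV = 10.456324
  t = 3.5000: CF_t = 13.500000, DF = 0.742254, PV = 10.020435
  t = 4.0000: CF_t = 13.500000, DF = 0.711312, PV = 9.602717
  t = 4.5000: CF_t = 13.500000, DF = 0.681660, PV = 9.202412
  t = 5.0000: CF_t = 13.500000, DF = 0.653244, PV = 8.818795
  t = 5.5000: CF_t = 13.500000, DF = 0.626013, PV = 8.451169
  t = 6.0000: CF_t = 13.500000, DF = 0.599916, PV = 8.098868
  t = 6.5000: CF_t = 13.500000, DF = 0.574908, PV = 7.761254
  t = 7.0000: CF_t = 1013.500000, DF = 0.550942, PV = 558.379423
Price P = sum_t PV_t = 690.304627


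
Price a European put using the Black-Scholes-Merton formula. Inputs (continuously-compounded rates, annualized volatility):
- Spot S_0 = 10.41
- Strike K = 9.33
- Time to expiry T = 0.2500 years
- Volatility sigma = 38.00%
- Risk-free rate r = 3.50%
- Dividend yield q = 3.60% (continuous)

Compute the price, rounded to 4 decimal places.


d1 = (ln(S/K) + (r - q + 0.5*sigma^2) * T) / (sigma * sqrt(T)) = 0.67016773
d2 = d1 - sigma * sqrt(T) = 0.48016773
exp(-rT) = 0.99128817; exp(-qT) = 0.99104038
P = K * exp(-rT) * N(-d2) - S_0 * exp(-qT) * N(-d1)
N(-d1) = 0.25137544; N(-d2) = 0.31555407
P = 9.3300 * 0.99128817 * 0.31555407 - 10.4100 * 0.99104038 * 0.25137544 = 0.3251

Answer: Price = 0.3251


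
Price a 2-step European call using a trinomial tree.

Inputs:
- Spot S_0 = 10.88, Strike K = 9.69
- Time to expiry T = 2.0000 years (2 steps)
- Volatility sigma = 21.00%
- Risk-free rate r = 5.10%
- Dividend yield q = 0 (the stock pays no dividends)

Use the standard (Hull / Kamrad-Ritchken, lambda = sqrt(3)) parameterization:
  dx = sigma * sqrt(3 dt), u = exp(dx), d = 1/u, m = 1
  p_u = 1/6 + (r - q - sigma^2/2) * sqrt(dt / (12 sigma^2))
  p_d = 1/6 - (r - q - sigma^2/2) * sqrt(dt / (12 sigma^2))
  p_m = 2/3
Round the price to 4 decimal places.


dt = T/N = 1.000000; dx = sigma*sqrt(3*dt) = 0.363731
u = exp(dx) = 1.438687; d = 1/u = 0.695078
p_u = 0.206463, p_m = 0.666667, p_d = 0.126871
Discount per step: exp(-r*dt) = 0.950279
Stock lattice S(k, j) with j the centered position index:
  k=0: S(0,+0) = 10.8800
  k=1: S(1,-1) = 7.5625; S(1,+0) = 10.8800; S(1,+1) = 15.6529
  k=2: S(2,-2) = 5.2565; S(2,-1) = 7.5625; S(2,+0) = 10.8800; S(2,+1) = 15.6529; S(2,+2) = 22.5196
Terminal payoffs V(N, j) = max(S_T - K, 0):
  V(2,-2) = 0.000000; V(2,-1) = 0.000000; V(2,+0) = 1.190000; V(2,+1) = 5.962911; V(2,+2) = 12.829635
Backward induction: V(k, j) = exp(-r*dt) * [p_u * V(k+1, j+1) + p_m * V(k+1, j) + p_d * V(k+1, j-1)]
  V(1,-1) = exp(-r*dt) * [p_u*1.190000 + p_m*0.000000 + p_d*0.000000] = 0.233474
  V(1,+0) = exp(-r*dt) * [p_u*5.962911 + p_m*1.190000 + p_d*0.000000] = 1.923793
  V(1,+1) = exp(-r*dt) * [p_u*12.829635 + p_m*5.962911 + p_d*1.190000] = 6.438223
  V(0,+0) = exp(-r*dt) * [p_u*6.438223 + p_m*1.923793 + p_d*0.233474] = 2.510068

Answer: Price = V(0,0) = 2.5101


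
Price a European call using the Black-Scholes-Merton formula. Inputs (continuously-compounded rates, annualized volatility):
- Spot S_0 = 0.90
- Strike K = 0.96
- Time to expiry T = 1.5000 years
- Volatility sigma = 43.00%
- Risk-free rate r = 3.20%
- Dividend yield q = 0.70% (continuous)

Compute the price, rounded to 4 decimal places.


d1 = (ln(S/K) + (r - q + 0.5*sigma^2) * T) / (sigma * sqrt(T)) = 0.21197861
d2 = d1 - sigma * sqrt(T) = -0.31466168
exp(-rT) = 0.95313379; exp(-qT) = 0.98955493
C = S_0 * exp(-qT) * N(d1) - K * exp(-rT) * N(d2)
N(d1) = 0.58393814; N(d2) = 0.37650927
C = 0.9000 * 0.98955493 * 0.58393814 - 0.9600 * 0.95313379 * 0.37650927 = 0.1755

Answer: Price = 0.1755


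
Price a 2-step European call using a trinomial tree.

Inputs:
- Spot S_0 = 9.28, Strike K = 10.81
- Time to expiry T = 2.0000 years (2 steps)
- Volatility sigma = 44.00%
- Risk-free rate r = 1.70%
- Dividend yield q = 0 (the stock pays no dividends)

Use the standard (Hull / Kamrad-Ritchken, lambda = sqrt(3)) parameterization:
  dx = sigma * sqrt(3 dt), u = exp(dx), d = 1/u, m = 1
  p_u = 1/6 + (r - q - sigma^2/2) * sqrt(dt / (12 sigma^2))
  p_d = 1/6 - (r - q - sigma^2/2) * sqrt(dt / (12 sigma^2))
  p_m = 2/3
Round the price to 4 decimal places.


dt = T/N = 1.000000; dx = sigma*sqrt(3*dt) = 0.762102
u = exp(dx) = 2.142776; d = 1/u = 0.466684
p_u = 0.114311, p_m = 0.666667, p_d = 0.219022
Discount per step: exp(-r*dt) = 0.983144
Stock lattice S(k, j) with j the centered position index:
  k=0: S(0,+0) = 9.2800
  k=1: S(1,-1) = 4.3308; S(1,+0) = 9.2800; S(1,+1) = 19.8850
  k=2: S(2,-2) = 2.0211; S(2,-1) = 4.3308; S(2,+0) = 9.2800; S(2,+1) = 19.8850; S(2,+2) = 42.6090
Terminal payoffs V(N, j) = max(S_T - K, 0):
  V(2,-2) = 0.000000; V(2,-1) = 0.000000; V(2,+0) = 0.000000; V(2,+1) = 9.074965; V(2,+2) = 31.799032
Backward induction: V(k, j) = exp(-r*dt) * [p_u * V(k+1, j+1) + p_m * V(k+1, j) + p_d * V(k+1, j-1)]
  V(1,-1) = exp(-r*dt) * [p_u*0.000000 + p_m*0.000000 + p_d*0.000000] = 0.000000
  V(1,+0) = exp(-r*dt) * [p_u*9.074965 + p_m*0.000000 + p_d*0.000000] = 1.019886
  V(1,+1) = exp(-r*dt) * [p_u*31.799032 + p_m*9.074965 + p_d*0.000000] = 9.521718
  V(0,+0) = exp(-r*dt) * [p_u*9.521718 + p_m*1.019886 + p_d*0.000000] = 1.738558

Answer: Price = V(0,0) = 1.7386


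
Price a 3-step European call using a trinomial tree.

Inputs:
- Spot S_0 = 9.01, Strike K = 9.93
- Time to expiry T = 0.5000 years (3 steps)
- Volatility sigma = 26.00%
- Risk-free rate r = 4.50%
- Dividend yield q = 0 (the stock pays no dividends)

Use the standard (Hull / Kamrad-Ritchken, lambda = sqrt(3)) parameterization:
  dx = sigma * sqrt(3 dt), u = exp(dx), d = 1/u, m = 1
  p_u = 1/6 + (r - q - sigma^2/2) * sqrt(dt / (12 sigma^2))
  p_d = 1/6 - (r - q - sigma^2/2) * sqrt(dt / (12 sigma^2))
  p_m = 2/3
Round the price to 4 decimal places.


Answer: Price = V(0,0) = 0.4199

Derivation:
dt = T/N = 0.166667; dx = sigma*sqrt(3*dt) = 0.183848
u = exp(dx) = 1.201833; d = 1/u = 0.832062
p_u = 0.171743, p_m = 0.666667, p_d = 0.161590
Discount per step: exp(-r*dt) = 0.992528
Stock lattice S(k, j) with j the centered position index:
  k=0: S(0,+0) = 9.0100
  k=1: S(1,-1) = 7.4969; S(1,+0) = 9.0100; S(1,+1) = 10.8285
  k=2: S(2,-2) = 6.2379; S(2,-1) = 7.4969; S(2,+0) = 9.0100; S(2,+1) = 10.8285; S(2,+2) = 13.0141
  k=3: S(3,-3) = 5.1903; S(3,-2) = 6.2379; S(3,-1) = 7.4969; S(3,+0) = 9.0100; S(3,+1) = 10.8285; S(3,+2) = 13.0141; S(3,+3) = 15.6407
Terminal payoffs V(N, j) = max(S_T - K, 0):
  V(3,-3) = 0.000000; V(3,-2) = 0.000000; V(3,-1) = 0.000000; V(3,+0) = 0.000000; V(3,+1) = 0.898514; V(3,+2) = 3.084064; V(3,+3) = 5.710729
Backward induction: V(k, j) = exp(-r*dt) * [p_u * V(k+1, j+1) + p_m * V(k+1, j) + p_d * V(k+1, j-1)]
  V(2,-2) = exp(-r*dt) * [p_u*0.000000 + p_m*0.000000 + p_d*0.000000] = 0.000000
  V(2,-1) = exp(-r*dt) * [p_u*0.000000 + p_m*0.000000 + p_d*0.000000] = 0.000000
  V(2,+0) = exp(-r*dt) * [p_u*0.898514 + p_m*0.000000 + p_d*0.000000] = 0.153161
  V(2,+1) = exp(-r*dt) * [p_u*3.084064 + p_m*0.898514 + p_d*0.000000] = 1.120243
  V(2,+2) = exp(-r*dt) * [p_u*5.710729 + p_m*3.084064 + p_d*0.898514] = 3.158237
  V(1,-1) = exp(-r*dt) * [p_u*0.153161 + p_m*0.000000 + p_d*0.000000] = 0.026108
  V(1,+0) = exp(-r*dt) * [p_u*1.120243 + p_m*0.153161 + p_d*0.000000] = 0.292301
  V(1,+1) = exp(-r*dt) * [p_u*3.158237 + p_m*1.120243 + p_d*0.153161] = 1.304166
  V(0,+0) = exp(-r*dt) * [p_u*1.304166 + p_m*0.292301 + p_d*0.026108] = 0.419907


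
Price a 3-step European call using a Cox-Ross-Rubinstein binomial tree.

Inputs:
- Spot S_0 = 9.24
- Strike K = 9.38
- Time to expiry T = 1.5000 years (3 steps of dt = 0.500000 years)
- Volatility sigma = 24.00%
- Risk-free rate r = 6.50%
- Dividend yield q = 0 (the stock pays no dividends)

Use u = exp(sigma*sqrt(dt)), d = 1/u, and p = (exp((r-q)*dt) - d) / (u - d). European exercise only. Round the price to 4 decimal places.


Answer: Price = V(0,0) = 1.5120

Derivation:
dt = T/N = 0.500000
u = exp(sigma*sqrt(dt)) = 1.184956; d = 1/u = 0.843913
p = (exp((r-q)*dt) - d) / (u - d) = 0.554537
Discount per step: exp(-r*dt) = 0.968022
Stock lattice S(k, i) with i counting down-moves:
  k=0: S(0,0) = 9.2400
  k=1: S(1,0) = 10.9490; S(1,1) = 7.7978
  k=2: S(2,0) = 12.9741; S(2,1) = 9.2400; S(2,2) = 6.5806
  k=3: S(3,0) = 15.3737; S(3,1) = 10.9490; S(3,2) = 7.7978; S(3,3) = 5.5535
Terminal payoffs V(N, i) = max(S_T - K, 0):
  V(3,0) = 5.993708; V(3,1) = 1.568993; V(3,2) = 0.000000; V(3,3) = 0.000000
Backward induction: V(k, i) = exp(-r*dt) * [p * V(k+1, i) + (1-p) * V(k+1, i+1)].
  V(2,0) = exp(-r*dt) * [p*5.993708 + (1-p)*1.568993] = 3.894024
  V(2,1) = exp(-r*dt) * [p*1.568993 + (1-p)*0.000000] = 0.842242
  V(2,2) = exp(-r*dt) * [p*0.000000 + (1-p)*0.000000] = 0.000000
  V(1,0) = exp(-r*dt) * [p*3.894024 + (1-p)*0.842242] = 2.453518
  V(1,1) = exp(-r*dt) * [p*0.842242 + (1-p)*0.000000] = 0.452119
  V(0,0) = exp(-r*dt) * [p*2.453518 + (1-p)*0.452119] = 1.512020


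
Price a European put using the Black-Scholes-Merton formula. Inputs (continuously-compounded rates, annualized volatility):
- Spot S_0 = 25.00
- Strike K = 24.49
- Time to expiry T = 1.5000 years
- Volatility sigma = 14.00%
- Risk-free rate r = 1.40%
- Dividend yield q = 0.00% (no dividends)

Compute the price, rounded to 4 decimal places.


Answer: Price = 1.2126

Derivation:
d1 = (ln(S/K) + (r - q + 0.5*sigma^2) * T) / (sigma * sqrt(T)) = 0.32841215
d2 = d1 - sigma * sqrt(T) = 0.15694787
exp(-rT) = 0.97921896; exp(-qT) = 1.00000000
P = K * exp(-rT) * N(-d2) - S_0 * exp(-qT) * N(-d1)
N(-d1) = 0.37130003; N(-d2) = 0.43764297
P = 24.4900 * 0.97921896 * 0.43764297 - 25.0000 * 1.00000000 * 0.37130003 = 1.2126


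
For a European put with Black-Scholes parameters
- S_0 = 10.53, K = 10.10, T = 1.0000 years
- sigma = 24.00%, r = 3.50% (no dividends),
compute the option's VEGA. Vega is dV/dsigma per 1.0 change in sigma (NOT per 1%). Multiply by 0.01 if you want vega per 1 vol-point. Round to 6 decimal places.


d1 = 0.4395537596; d2 = 0.1995537596
phi(d1) = 0.3622059570; exp(-qT) = 1.0000000000; exp(-rT) = 0.9656054163
Vega = S * exp(-qT) * phi(d1) * sqrt(T) = 10.5300 * 1.0000000000 * 0.3622059570 * 1.0000000000 = 3.814029

Answer: Vega = 3.814029


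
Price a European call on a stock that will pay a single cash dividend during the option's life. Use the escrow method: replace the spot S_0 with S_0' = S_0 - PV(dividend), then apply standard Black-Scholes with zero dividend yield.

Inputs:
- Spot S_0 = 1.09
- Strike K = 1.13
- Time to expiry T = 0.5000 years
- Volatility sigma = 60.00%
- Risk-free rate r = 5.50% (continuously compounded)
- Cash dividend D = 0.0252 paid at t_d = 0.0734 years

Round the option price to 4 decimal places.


PV(D) = D * exp(-r * t_d) = 0.0252 * 0.99597114 = 0.02509847
S_0' = S_0 - PV(D) = 1.0900 - 0.02509847 = 1.06490153
d1 = (ln(S_0'/K) + (r + sigma^2/2)*T) / (sigma*sqrt(T)) = 0.13709551
d2 = d1 - sigma*sqrt(T) = -0.28716856
exp(-rT) = 0.97287468
N(d1) = 0.55452235; N(d2) = 0.38699163
C = S_0' * N(d1) - K * exp(-rT) * N(d2) = 1.06490153 * 0.55452235 - 1.1300 * 0.97287468 * 0.38699163 = 0.1651

Answer: Price = 0.1651


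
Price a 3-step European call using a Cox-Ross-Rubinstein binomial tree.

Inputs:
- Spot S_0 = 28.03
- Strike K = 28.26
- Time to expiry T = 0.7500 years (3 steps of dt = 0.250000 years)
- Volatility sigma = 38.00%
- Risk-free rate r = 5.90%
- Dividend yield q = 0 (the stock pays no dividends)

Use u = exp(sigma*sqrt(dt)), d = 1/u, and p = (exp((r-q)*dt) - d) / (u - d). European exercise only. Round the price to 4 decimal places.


Answer: Price = V(0,0) = 4.4071

Derivation:
dt = T/N = 0.250000
u = exp(sigma*sqrt(dt)) = 1.209250; d = 1/u = 0.826959
p = (exp((r-q)*dt) - d) / (u - d) = 0.491512
Discount per step: exp(-r*dt) = 0.985358
Stock lattice S(k, i) with i counting down-moves:
  k=0: S(0,0) = 28.0300
  k=1: S(1,0) = 33.8953; S(1,1) = 23.1797
  k=2: S(2,0) = 40.9878; S(2,1) = 28.0300; S(2,2) = 19.1686
  k=3: S(3,0) = 49.5645; S(3,1) = 33.8953; S(3,2) = 23.1797; S(3,3) = 15.8517
Terminal payoffs V(N, i) = max(S_T - K, 0):
  V(3,0) = 21.304525; V(3,1) = 5.635266; V(3,2) = 0.000000; V(3,3) = 0.000000
Backward induction: V(k, i) = exp(-r*dt) * [p * V(k+1, i) + (1-p) * V(k+1, i+1)].
  V(2,0) = exp(-r*dt) * [p*21.304525 + (1-p)*5.635266] = 13.141613
  V(2,1) = exp(-r*dt) * [p*5.635266 + (1-p)*0.000000] = 2.729244
  V(2,2) = exp(-r*dt) * [p*0.000000 + (1-p)*0.000000] = 0.000000
  V(1,0) = exp(-r*dt) * [p*13.141613 + (1-p)*2.729244] = 7.732149
  V(1,1) = exp(-r*dt) * [p*2.729244 + (1-p)*0.000000] = 1.321814
  V(0,0) = exp(-r*dt) * [p*7.732149 + (1-p)*1.321814] = 4.407081


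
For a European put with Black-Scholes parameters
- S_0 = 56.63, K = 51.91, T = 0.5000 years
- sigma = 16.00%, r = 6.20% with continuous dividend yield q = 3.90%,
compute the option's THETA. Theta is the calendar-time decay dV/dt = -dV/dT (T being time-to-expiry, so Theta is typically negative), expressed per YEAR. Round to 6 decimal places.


Answer: Theta = -1.365350

Derivation:
d1 = 0.9274362186; d2 = 0.8142991336
phi(d1) = 0.2594976836; exp(-qT) = 0.9806888952; exp(-rT) = 0.9694755731
Theta = -S*exp(-qT)*phi(d1)*sigma/(2*sqrt(T)) + r*K*exp(-rT)*N(-d2) - q*S*exp(-qT)*N(-d1)
N(-d1) = 0.1768500465; N(-d2) = 0.2077368030; sqrt(T) = 0.7071067812
Term 1 = -56.6300 * 0.9806888952 * 0.2594976836 * 0.1600 / (2 * 0.7071067812) = -1.6304830544
Term 2 = 0.0620 * 51.9100 * 0.9694755731 * 0.2077368030 = 0.6481761295
Term 3 = -0.0390 * 56.6300 * 0.9806888952 * 0.1768500465 = -0.3830430657
Theta = -1.6304830544 + (0.6481761295) + (-0.3830430657) = -1.365350


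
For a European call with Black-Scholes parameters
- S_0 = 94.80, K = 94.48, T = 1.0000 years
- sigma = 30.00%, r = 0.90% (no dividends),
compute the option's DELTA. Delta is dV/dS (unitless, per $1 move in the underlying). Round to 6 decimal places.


Answer: Delta = 0.575843

Derivation:
d1 = 0.1912707912; d2 = -0.1087292088
phi(d1) = 0.3917110646; exp(-qT) = 1.0000000000; exp(-rT) = 0.9910403788
N(d1) = 0.5758432781
Delta = exp(-qT) * N(d1) = 1.0000000000 * 0.5758432781 = 0.575843


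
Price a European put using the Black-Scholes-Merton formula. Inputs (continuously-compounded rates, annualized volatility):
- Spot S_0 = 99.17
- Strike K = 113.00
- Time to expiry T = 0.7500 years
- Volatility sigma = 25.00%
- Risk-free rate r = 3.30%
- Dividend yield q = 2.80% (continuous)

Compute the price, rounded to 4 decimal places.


Answer: Price = 16.9835

Derivation:
d1 = (ln(S/K) + (r - q + 0.5*sigma^2) * T) / (sigma * sqrt(T)) = -0.47742142
d2 = d1 - sigma * sqrt(T) = -0.69392777
exp(-rT) = 0.97555377; exp(-qT) = 0.97921896
P = K * exp(-rT) * N(-d2) - S_0 * exp(-qT) * N(-d1)
N(-d1) = 0.68346897; N(-d2) = 0.75613625
P = 113.0000 * 0.97555377 * 0.75613625 - 99.1700 * 0.97921896 * 0.68346897 = 16.9835


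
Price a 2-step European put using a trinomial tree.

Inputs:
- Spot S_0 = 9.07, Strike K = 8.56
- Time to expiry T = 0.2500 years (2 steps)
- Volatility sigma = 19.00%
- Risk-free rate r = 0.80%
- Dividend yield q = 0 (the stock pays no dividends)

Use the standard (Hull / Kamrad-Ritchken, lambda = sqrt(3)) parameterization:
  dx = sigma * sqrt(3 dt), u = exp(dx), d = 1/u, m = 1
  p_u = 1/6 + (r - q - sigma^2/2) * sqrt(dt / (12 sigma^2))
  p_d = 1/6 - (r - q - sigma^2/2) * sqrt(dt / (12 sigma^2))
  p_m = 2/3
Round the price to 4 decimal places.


Answer: Price = V(0,0) = 0.1519

Derivation:
dt = T/N = 0.125000; dx = sigma*sqrt(3*dt) = 0.116351
u = exp(dx) = 1.123390; d = 1/u = 0.890163
p_u = 0.161268, p_m = 0.666667, p_d = 0.172065
Discount per step: exp(-r*dt) = 0.999000
Stock lattice S(k, j) with j the centered position index:
  k=0: S(0,+0) = 9.0700
  k=1: S(1,-1) = 8.0738; S(1,+0) = 9.0700; S(1,+1) = 10.1891
  k=2: S(2,-2) = 7.1870; S(2,-1) = 8.0738; S(2,+0) = 9.0700; S(2,+1) = 10.1891; S(2,+2) = 11.4464
Terminal payoffs V(N, j) = max(K - S_T, 0):
  V(2,-2) = 1.373022; V(2,-1) = 0.486222; V(2,+0) = 0.000000; V(2,+1) = 0.000000; V(2,+2) = 0.000000
Backward induction: V(k, j) = exp(-r*dt) * [p_u * V(k+1, j+1) + p_m * V(k+1, j) + p_d * V(k+1, j-1)]
  V(1,-1) = exp(-r*dt) * [p_u*0.000000 + p_m*0.486222 + p_d*1.373022] = 0.559837
  V(1,+0) = exp(-r*dt) * [p_u*0.000000 + p_m*0.000000 + p_d*0.486222] = 0.083578
  V(1,+1) = exp(-r*dt) * [p_u*0.000000 + p_m*0.000000 + p_d*0.000000] = 0.000000
  V(0,+0) = exp(-r*dt) * [p_u*0.000000 + p_m*0.083578 + p_d*0.559837] = 0.151895


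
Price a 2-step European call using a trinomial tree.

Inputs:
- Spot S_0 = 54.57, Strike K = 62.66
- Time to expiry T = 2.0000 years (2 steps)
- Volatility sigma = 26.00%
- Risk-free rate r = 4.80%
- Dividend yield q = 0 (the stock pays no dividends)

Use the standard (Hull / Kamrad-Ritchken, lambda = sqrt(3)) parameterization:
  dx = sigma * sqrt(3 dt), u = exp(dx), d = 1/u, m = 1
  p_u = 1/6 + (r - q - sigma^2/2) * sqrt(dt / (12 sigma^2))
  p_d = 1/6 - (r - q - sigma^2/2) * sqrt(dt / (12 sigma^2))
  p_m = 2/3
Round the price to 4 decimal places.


dt = T/N = 1.000000; dx = sigma*sqrt(3*dt) = 0.450333
u = exp(dx) = 1.568835; d = 1/u = 0.637416
p_u = 0.182433, p_m = 0.666667, p_d = 0.150901
Discount per step: exp(-r*dt) = 0.953134
Stock lattice S(k, j) with j the centered position index:
  k=0: S(0,+0) = 54.5700
  k=1: S(1,-1) = 34.7838; S(1,+0) = 54.5700; S(1,+1) = 85.6113
  k=2: S(2,-2) = 22.1717; S(2,-1) = 34.7838; S(2,+0) = 54.5700; S(2,+1) = 85.6113; S(2,+2) = 134.3100
Terminal payoffs V(N, j) = max(S_T - K, 0):
  V(2,-2) = 0.000000; V(2,-1) = 0.000000; V(2,+0) = 0.000000; V(2,+1) = 22.951318; V(2,+2) = 71.650019
Backward induction: V(k, j) = exp(-r*dt) * [p_u * V(k+1, j+1) + p_m * V(k+1, j) + p_d * V(k+1, j-1)]
  V(1,-1) = exp(-r*dt) * [p_u*0.000000 + p_m*0.000000 + p_d*0.000000] = 0.000000
  V(1,+0) = exp(-r*dt) * [p_u*22.951318 + p_m*0.000000 + p_d*0.000000] = 3.990840
  V(1,+1) = exp(-r*dt) * [p_u*71.650019 + p_m*22.951318 + p_d*0.000000] = 27.042493
  V(0,+0) = exp(-r*dt) * [p_u*27.042493 + p_m*3.990840 + p_d*0.000000] = 7.238095

Answer: Price = V(0,0) = 7.2381


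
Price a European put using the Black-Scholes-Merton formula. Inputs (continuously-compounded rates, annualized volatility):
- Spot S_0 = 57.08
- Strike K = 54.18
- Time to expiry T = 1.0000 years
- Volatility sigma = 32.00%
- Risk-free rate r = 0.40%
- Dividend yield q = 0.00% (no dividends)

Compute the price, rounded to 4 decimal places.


Answer: Price = 5.6071

Derivation:
d1 = (ln(S/K) + (r - q + 0.5*sigma^2) * T) / (sigma * sqrt(T)) = 0.33544361
d2 = d1 - sigma * sqrt(T) = 0.01544361
exp(-rT) = 0.99600799; exp(-qT) = 1.00000000
P = K * exp(-rT) * N(-d2) - S_0 * exp(-qT) * N(-d1)
N(-d1) = 0.36864524; N(-d2) = 0.49383913
P = 54.1800 * 0.99600799 * 0.49383913 - 57.0800 * 1.00000000 * 0.36864524 = 5.6071


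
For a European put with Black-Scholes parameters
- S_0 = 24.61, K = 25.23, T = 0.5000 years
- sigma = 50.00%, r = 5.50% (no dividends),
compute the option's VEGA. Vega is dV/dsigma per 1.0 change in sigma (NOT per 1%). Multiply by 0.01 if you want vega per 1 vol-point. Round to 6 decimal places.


Answer: Vega = 6.825590

Derivation:
d1 = 0.1841846337; d2 = -0.1693687569
phi(d1) = 0.3922324921; exp(-qT) = 1.0000000000; exp(-rT) = 0.9728746826
Vega = S * exp(-qT) * phi(d1) * sqrt(T) = 24.6100 * 1.0000000000 * 0.3922324921 * 0.7071067812 = 6.825590


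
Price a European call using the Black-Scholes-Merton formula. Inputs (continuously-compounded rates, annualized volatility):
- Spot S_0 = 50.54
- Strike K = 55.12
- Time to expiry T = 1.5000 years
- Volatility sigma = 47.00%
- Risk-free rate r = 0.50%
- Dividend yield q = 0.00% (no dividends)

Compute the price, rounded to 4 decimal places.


d1 = (ln(S/K) + (r - q + 0.5*sigma^2) * T) / (sigma * sqrt(T)) = 0.15014412
d2 = d1 - sigma * sqrt(T) = -0.42548597
exp(-rT) = 0.99252805; exp(-qT) = 1.00000000
C = S_0 * exp(-qT) * N(d1) - K * exp(-rT) * N(d2)
N(d1) = 0.55967455; N(d2) = 0.33524122
C = 50.5400 * 1.00000000 * 0.55967455 - 55.1200 * 0.99252805 * 0.33524122 = 9.9455

Answer: Price = 9.9455


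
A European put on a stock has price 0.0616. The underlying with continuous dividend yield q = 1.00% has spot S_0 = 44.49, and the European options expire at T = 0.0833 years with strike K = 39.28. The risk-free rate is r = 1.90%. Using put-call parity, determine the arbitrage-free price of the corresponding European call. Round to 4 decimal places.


Put-call parity: C - P = S_0 * exp(-qT) - K * exp(-rT).
S_0 * exp(-qT) = 44.4900 * 0.99916735 = 44.45295526
K * exp(-rT) = 39.2800 * 0.99841855 = 39.21788072
C = P + S*exp(-qT) - K*exp(-rT)
C = 0.0616 + 44.45295526 - 39.21788072 = 5.2967

Answer: Call price = 5.2967


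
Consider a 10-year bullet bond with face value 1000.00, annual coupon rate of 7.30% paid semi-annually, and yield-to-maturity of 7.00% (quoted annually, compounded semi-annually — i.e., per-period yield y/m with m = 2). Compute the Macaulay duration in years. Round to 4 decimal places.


Answer: Macaulay duration = 7.2991 years

Derivation:
Coupon per period c = face * coupon_rate / m = 36.500000
Periods per year m = 2; per-period yield y/m = 0.035000
Number of cashflows N = 20
Cashflows (t years, CF_t, discount factor 1/(1+y/m)^(m*t), PV):
  t = 0.5000: CF_t = 36.500000, DF = 0.966184, PV = 35.265700
  t = 1.0000: CF_t = 36.500000, DF = 0.933511, PV = 34.073141
  t = 1.5000: CF_t = 36.500000, DF = 0.901943, PV = 32.920909
  t = 2.0000: CF_t = 36.500000, DF = 0.871442, PV = 31.807641
  t = 2.5000: CF_t = 36.500000, DF = 0.841973, PV = 30.732021
  t = 3.0000: CF_t = 36.500000, DF = 0.813501, PV = 29.692774
  t = 3.5000: CF_t = 36.500000, DF = 0.785991, PV = 28.688670
  t = 4.0000: CF_t = 36.500000, DF = 0.759412, PV = 27.718522
  t = 4.5000: CF_t = 36.500000, DF = 0.733731, PV = 26.781180
  t = 5.0000: CF_t = 36.500000, DF = 0.708919, PV = 25.875537
  t = 5.5000: CF_t = 36.500000, DF = 0.684946, PV = 25.000519
  t = 6.0000: CF_t = 36.500000, DF = 0.661783, PV = 24.155090
  t = 6.5000: CF_t = 36.500000, DF = 0.639404, PV = 23.338252
  t = 7.0000: CF_t = 36.500000, DF = 0.617782, PV = 22.549035
  t = 7.5000: CF_t = 36.500000, DF = 0.596891, PV = 21.786508
  t = 8.0000: CF_t = 36.500000, DF = 0.576706, PV = 21.049766
  t = 8.5000: CF_t = 36.500000, DF = 0.557204, PV = 20.337938
  t = 9.0000: CF_t = 36.500000, DF = 0.538361, PV = 19.650182
  t = 9.5000: CF_t = 36.500000, DF = 0.520156, PV = 18.985683
  t = 10.0000: CF_t = 1036.500000, DF = 0.502566, PV = 520.909539
Price P = sum_t PV_t = 1021.318605
Macaulay numerator sum_t t * PV_t:
  t * PV_t at t = 0.5000: 17.632850
  t * PV_t at t = 1.0000: 34.073141
  t * PV_t at t = 1.5000: 49.381363
  t * PV_t at t = 2.0000: 63.615283
  t * PV_t at t = 2.5000: 76.830051
  t * PV_t at t = 3.0000: 89.078321
  t * PV_t at t = 3.5000: 100.410345
  t * PV_t at t = 4.0000: 110.874087
  t * PV_t at t = 4.5000: 120.515312
  t * PV_t at t = 5.0000: 129.377684
  t * PV_t at t = 5.5000: 137.502852
  t * PV_t at t = 6.0000: 144.930542
  t * PV_t at t = 6.5000: 151.698635
  t * PV_t at t = 7.0000: 157.843247
  t * PV_t at t = 7.5000: 163.398807
  t * PV_t at t = 8.0000: 168.398126
  t * PV_t at t = 8.5000: 172.872473
  t * PV_t at t = 9.0000: 176.851634
  t * PV_t at t = 9.5000: 180.363986
  t * PV_t at t = 10.0000: 5209.095392
Macaulay duration D = (sum_t t * PV_t) / P = 7454.744132 / 1021.318605 = 7.299137


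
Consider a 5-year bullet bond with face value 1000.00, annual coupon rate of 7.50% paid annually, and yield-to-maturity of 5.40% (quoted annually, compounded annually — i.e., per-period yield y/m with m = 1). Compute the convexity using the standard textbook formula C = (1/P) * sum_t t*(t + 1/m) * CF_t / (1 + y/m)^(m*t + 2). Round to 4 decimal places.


Coupon per period c = face * coupon_rate / m = 75.000000
Periods per year m = 1; per-period yield y/m = 0.054000
Number of cashflows N = 5
Cashflows (t years, CF_t, discount factor 1/(1+y/m)^(m*t), PV):
  t = 1.0000: CF_t = 75.000000, DF = 0.948767, PV = 71.157495
  t = 2.0000: CF_t = 75.000000, DF = 0.900158, PV = 67.511855
  t = 3.0000: CF_t = 75.000000, DF = 0.854040, PV = 64.052993
  t = 4.0000: CF_t = 75.000000, DF = 0.810285, PV = 60.771341
  t = 5.0000: CF_t = 1075.000000, DF = 0.768771, PV = 826.428736
Price P = sum_t PV_t = 1089.922421
Convexity numerator sum_t t*(t + 1/m) * CF_t / (1+y/m)^(m*t + 2):
  t = 1.0000: term = 128.105987
  t = 2.0000: term = 364.628046
  t = 3.0000: term = 691.893826
  t = 4.0000: term = 1094.076258
  t = 5.0000: term = 22317.494830
Convexity = (1/P) * sum = 24596.198947 / 1089.922421 = 22.566926

Answer: Convexity = 22.5669


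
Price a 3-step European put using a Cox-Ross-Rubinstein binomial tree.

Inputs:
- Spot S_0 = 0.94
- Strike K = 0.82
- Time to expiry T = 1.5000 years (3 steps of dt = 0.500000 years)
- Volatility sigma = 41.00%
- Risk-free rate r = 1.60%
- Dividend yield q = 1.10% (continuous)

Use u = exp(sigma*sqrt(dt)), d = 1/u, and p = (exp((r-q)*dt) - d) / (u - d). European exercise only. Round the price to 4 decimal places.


Answer: Price = V(0,0) = 0.1237

Derivation:
dt = T/N = 0.500000
u = exp(sigma*sqrt(dt)) = 1.336312; d = 1/u = 0.748328
p = (exp((r-q)*dt) - d) / (u - d) = 0.432282
Discount per step: exp(-r*dt) = 0.992032
Stock lattice S(k, i) with i counting down-moves:
  k=0: S(0,0) = 0.9400
  k=1: S(1,0) = 1.2561; S(1,1) = 0.7034
  k=2: S(2,0) = 1.6786; S(2,1) = 0.9400; S(2,2) = 0.5264
  k=3: S(3,0) = 2.2431; S(3,1) = 1.2561; S(3,2) = 0.7034; S(3,3) = 0.3939
Terminal payoffs V(N, i) = max(K - S_T, 0):
  V(3,0) = 0.000000; V(3,1) = 0.000000; V(3,2) = 0.116572; V(3,3) = 0.426084
Backward induction: V(k, i) = exp(-r*dt) * [p * V(k+1, i) + (1-p) * V(k+1, i+1)].
  V(2,0) = exp(-r*dt) * [p*0.000000 + (1-p)*0.000000] = 0.000000
  V(2,1) = exp(-r*dt) * [p*0.000000 + (1-p)*0.116572] = 0.065652
  V(2,2) = exp(-r*dt) * [p*0.116572 + (1-p)*0.426084] = 0.289958
  V(1,0) = exp(-r*dt) * [p*0.000000 + (1-p)*0.065652] = 0.036975
  V(1,1) = exp(-r*dt) * [p*0.065652 + (1-p)*0.289958] = 0.191457
  V(0,0) = exp(-r*dt) * [p*0.036975 + (1-p)*0.191457] = 0.123684


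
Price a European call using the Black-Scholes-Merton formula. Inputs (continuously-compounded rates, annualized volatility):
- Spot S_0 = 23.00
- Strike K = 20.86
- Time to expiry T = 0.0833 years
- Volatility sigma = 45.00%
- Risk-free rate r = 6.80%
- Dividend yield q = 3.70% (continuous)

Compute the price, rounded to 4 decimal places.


d1 = (ln(S/K) + (r - q + 0.5*sigma^2) * T) / (sigma * sqrt(T)) = 0.83676478
d2 = d1 - sigma * sqrt(T) = 0.70688695
exp(-rT) = 0.99435161; exp(-qT) = 0.99692264
C = S_0 * exp(-qT) * N(d1) - K * exp(-rT) * N(d2)
N(d1) = 0.79863760; N(d2) = 0.76018163
C = 23.0000 * 0.99692264 * 0.79863760 - 20.8600 * 0.99435161 * 0.76018163 = 2.5443

Answer: Price = 2.5443


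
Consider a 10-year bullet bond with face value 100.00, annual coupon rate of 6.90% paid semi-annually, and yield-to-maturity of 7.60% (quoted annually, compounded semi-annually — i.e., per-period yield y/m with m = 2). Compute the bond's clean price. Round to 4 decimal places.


Answer: Price = 95.1580

Derivation:
Coupon per period c = face * coupon_rate / m = 3.450000
Periods per year m = 2; per-period yield y/m = 0.038000
Number of cashflows N = 20
Cashflows (t years, CF_t, discount factor 1/(1+y/m)^(m*t), PV):
  t = 0.5000: CF_t = 3.450000, DF = 0.963391, PV = 3.323699
  t = 1.0000: CF_t = 3.450000, DF = 0.928122, PV = 3.202023
  t = 1.5000: CF_t = 3.450000, DF = 0.894145, PV = 3.084800
  t = 2.0000: CF_t = 3.450000, DF = 0.861411, PV = 2.971869
  t = 2.5000: CF_t = 3.450000, DF = 0.829876, PV = 2.863072
  t = 3.0000: CF_t = 3.450000, DF = 0.799495, PV = 2.758259
  t = 3.5000: CF_t = 3.450000, DF = 0.770227, PV = 2.657282
  t = 4.0000: CF_t = 3.450000, DF = 0.742030, PV = 2.560002
  t = 4.5000: CF_t = 3.450000, DF = 0.714865, PV = 2.466283
  t = 5.0000: CF_t = 3.450000, DF = 0.688694, PV = 2.375995
  t = 5.5000: CF_t = 3.450000, DF = 0.663482, PV = 2.289013
  t = 6.0000: CF_t = 3.450000, DF = 0.639193, PV = 2.205215
  t = 6.5000: CF_t = 3.450000, DF = 0.615793, PV = 2.124484
  t = 7.0000: CF_t = 3.450000, DF = 0.593249, PV = 2.046709
  t = 7.5000: CF_t = 3.450000, DF = 0.571531, PV = 1.971782
  t = 8.0000: CF_t = 3.450000, DF = 0.550608, PV = 1.899597
  t = 8.5000: CF_t = 3.450000, DF = 0.530451, PV = 1.830055
  t = 9.0000: CF_t = 3.450000, DF = 0.511031, PV = 1.763059
  t = 9.5000: CF_t = 3.450000, DF = 0.492323, PV = 1.698515
  t = 10.0000: CF_t = 103.450000, DF = 0.474300, PV = 49.066313
Price P = sum_t PV_t = 95.158024


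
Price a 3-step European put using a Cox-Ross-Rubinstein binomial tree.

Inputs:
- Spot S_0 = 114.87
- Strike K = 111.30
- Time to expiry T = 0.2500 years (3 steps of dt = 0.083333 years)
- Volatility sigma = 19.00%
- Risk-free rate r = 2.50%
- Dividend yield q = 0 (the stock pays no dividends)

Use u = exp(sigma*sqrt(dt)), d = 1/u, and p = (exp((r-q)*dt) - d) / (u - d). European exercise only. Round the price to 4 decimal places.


dt = T/N = 0.083333
u = exp(sigma*sqrt(dt)) = 1.056380; d = 1/u = 0.946629
p = (exp((r-q)*dt) - d) / (u - d) = 0.505293
Discount per step: exp(-r*dt) = 0.997919
Stock lattice S(k, i) with i counting down-moves:
  k=0: S(0,0) = 114.8700
  k=1: S(1,0) = 121.3464; S(1,1) = 108.7392
  k=2: S(2,0) = 128.1880; S(2,1) = 114.8700; S(2,2) = 102.9357
  k=3: S(3,0) = 135.4152; S(3,1) = 121.3464; S(3,2) = 108.7392; S(3,3) = 97.4419
Terminal payoffs V(N, i) = max(K - S_T, 0):
  V(3,0) = 0.000000; V(3,1) = 0.000000; V(3,2) = 2.560754; V(3,3) = 13.858107
Backward induction: V(k, i) = exp(-r*dt) * [p * V(k+1, i) + (1-p) * V(k+1, i+1)].
  V(2,0) = exp(-r*dt) * [p*0.000000 + (1-p)*0.000000] = 0.000000
  V(2,1) = exp(-r*dt) * [p*0.000000 + (1-p)*2.560754] = 1.264185
  V(2,2) = exp(-r*dt) * [p*2.560754 + (1-p)*13.858107] = 8.132668
  V(1,0) = exp(-r*dt) * [p*0.000000 + (1-p)*1.264185] = 0.624099
  V(1,1) = exp(-r*dt) * [p*1.264185 + (1-p)*8.132668] = 4.652366
  V(0,0) = exp(-r*dt) * [p*0.624099 + (1-p)*4.652366] = 2.611463

Answer: Price = V(0,0) = 2.6115
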